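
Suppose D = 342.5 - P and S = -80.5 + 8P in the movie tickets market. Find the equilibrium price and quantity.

Set D = S: 342.5 - P = -80.5 + 8P.
423 = 9P, so P* = 47.
Q* = 342.5 − 1(47) = 295.5.

P* = 47, Q* = 295.5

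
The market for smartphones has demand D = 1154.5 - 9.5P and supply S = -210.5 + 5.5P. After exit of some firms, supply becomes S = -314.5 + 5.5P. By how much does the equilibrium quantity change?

ΔQ = -988/15

Original equilibrium: P* = 91, Q* = 290.
New equilibrium: 1154.5 - 9.5P = -314.5 + 5.5P, so 1469 = 15P and P' = 1469/15; Q' = 1154.5 − 9.5(1469/15) = 3362/15.
Change in quantity: 3362/15 − 290 = -988/15.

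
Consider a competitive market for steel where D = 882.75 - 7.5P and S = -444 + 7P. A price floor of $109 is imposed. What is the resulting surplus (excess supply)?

Equilibrium price would be P* = 91.5, so the floor at 109 binds.
At P = 109: D = 65.25, S = 319.
Surplus = 319 − 65.25 = 253.75.

Surplus = 253.75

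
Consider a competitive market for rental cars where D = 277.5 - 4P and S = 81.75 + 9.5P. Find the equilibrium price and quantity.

P* = 14.5, Q* = 219.5

Set D = S: 277.5 - 4P = 81.75 + 9.5P.
195.75 = 13.5P, so P* = 14.5.
Q* = 277.5 − 4(14.5) = 219.5.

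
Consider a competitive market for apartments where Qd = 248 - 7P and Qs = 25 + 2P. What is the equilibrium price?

Set Qd = Qs: 248 - 7P = 25 + 2P.
223 = 9P, so P* = 223/9.
Q* = 248 − 7(223/9) = 671/9.

P* = 223/9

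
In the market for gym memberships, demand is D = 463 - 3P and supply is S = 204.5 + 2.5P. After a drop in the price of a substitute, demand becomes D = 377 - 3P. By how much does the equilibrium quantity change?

ΔQ = -430/11

Original equilibrium: P* = 47, Q* = 322.
New equilibrium: 377 - 3P = 204.5 + 2.5P, so 172.5 = 5.5P and P' = 345/11; Q' = 377 − 3(345/11) = 3112/11.
Change in quantity: 3112/11 − 322 = -430/11.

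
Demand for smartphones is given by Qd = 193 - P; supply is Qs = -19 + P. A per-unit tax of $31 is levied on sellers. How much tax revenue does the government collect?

Pre-tax equilibrium: P* = 106, Q* = 87.
Tax on sellers shifts supply to Qs = -19 + 1(P − 31) = -50 + P.
193 - P = -50 + P gives buyer price Pb = 121.5; sellers receive Ps = 121.5 − 31 = 90.5.
New quantity: Q = 193 − 1(121.5) = 71.5.
Revenue = 31 × 71.5 = 2216.5.

Tax revenue = 2216.5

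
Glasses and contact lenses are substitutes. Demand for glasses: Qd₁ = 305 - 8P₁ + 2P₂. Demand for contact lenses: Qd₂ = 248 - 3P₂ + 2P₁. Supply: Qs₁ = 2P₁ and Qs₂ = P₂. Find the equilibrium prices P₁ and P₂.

Market 1: 305 - 8P₁ + 2P₂ = 2P₁ → 10P₁ - 2P₂ = 305.
Market 2: 4P₂ - 2P₁ = 248.
Eliminating P₂: 4×(1) + 2×(2) gives 36P₁ = 1716, so P₁ = 143/3.
Back-substitute into (2): P₂ = (248 + 2×143/3) / 4 = 515/6.

P₁ = 143/3, P₂ = 515/6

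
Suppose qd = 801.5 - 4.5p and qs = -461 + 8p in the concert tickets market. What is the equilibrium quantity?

Set qd = qs: 801.5 - 4.5p = -461 + 8p.
1262.5 = 12.5p, so p* = 101.
q* = 801.5 − 4.5(101) = 347.

q* = 347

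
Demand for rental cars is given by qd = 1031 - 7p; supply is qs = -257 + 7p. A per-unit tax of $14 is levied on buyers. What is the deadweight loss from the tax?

Pre-tax equilibrium: p* = 92, q* = 387.
Tax on buyers shifts demand to qd = 1031 − 7(p + 14) = 933 - 7p.
933 - 7p = -257 + 7p gives seller price ps = 85; buyers pay pb = 85 + 14 = 99.
New quantity: q = 1031 − 7(99) = 338.
DWL = ½ × 14 × (387 − 338) = 343.

Deadweight loss = 343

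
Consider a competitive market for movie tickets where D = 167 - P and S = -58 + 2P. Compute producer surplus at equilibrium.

Equilibrium: 167 - P = -58 + 2P gives P* = 75, Q* = 92.
Supply starts at P = 29 (where S = 0).
PS = ½(75 − 29)(92) = 2116.

Producer surplus = 2116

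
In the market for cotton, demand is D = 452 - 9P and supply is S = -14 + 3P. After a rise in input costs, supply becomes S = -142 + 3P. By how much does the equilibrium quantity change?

Original equilibrium: P* = 233/6, Q* = 102.5.
New equilibrium: 452 - 9P = -142 + 3P, so 594 = 12P and P' = 49.5; Q' = 452 − 9(49.5) = 6.5.
Change in quantity: 6.5 − 102.5 = -96.

ΔQ = -96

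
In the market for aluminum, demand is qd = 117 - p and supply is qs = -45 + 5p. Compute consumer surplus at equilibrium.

Equilibrium: 117 - p = -45 + 5p gives p* = 27, q* = 90.
Demand choke price (qd = 0): p = 117.
CS = ½(117 − 27)(90) = 4050.

Consumer surplus = 4050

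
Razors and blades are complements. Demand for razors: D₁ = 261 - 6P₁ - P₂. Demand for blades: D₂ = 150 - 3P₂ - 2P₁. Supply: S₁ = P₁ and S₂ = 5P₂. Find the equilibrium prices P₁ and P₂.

P₁ = 323/9, P₂ = 88/9

Market 1: 261 - 6P₁ - P₂ = P₁ → 7P₁ + P₂ = 261.
Market 2: 8P₂ + 2P₁ = 150.
Eliminating P₂: 8×(1) − 1×(2) gives 54P₁ = 1938, so P₁ = 323/9.
Back-substitute into (2): P₂ = (150 − 2×323/9) / 8 = 88/9.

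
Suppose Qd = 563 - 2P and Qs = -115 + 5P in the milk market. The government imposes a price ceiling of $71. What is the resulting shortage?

Shortage = 181

Equilibrium price would be P* = 678/7, so the ceiling at 71 binds.
At P = 71: Qd = 563 − 2(71) = 421, Qs = -115 + 5(71) = 240.
Shortage = 421 − 240 = 181.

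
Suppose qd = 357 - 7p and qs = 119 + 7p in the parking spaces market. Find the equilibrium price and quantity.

Set qd = qs: 357 - 7p = 119 + 7p.
238 = 14p, so p* = 17.
q* = 357 − 7(17) = 238.

p* = 17, q* = 238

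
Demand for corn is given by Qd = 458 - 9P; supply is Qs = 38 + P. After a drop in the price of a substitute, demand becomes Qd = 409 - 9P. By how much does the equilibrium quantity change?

ΔQ = -4.9

Original equilibrium: P* = 42, Q* = 80.
New equilibrium: 409 - 9P = 38 + P, so 371 = 10P and P' = 37.1; Q' = 409 − 9(37.1) = 75.1.
Change in quantity: 75.1 − 80 = -4.9.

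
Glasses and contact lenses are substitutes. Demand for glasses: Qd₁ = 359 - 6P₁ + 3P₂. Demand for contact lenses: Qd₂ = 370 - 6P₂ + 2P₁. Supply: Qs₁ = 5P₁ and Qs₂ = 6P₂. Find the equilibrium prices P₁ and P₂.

P₁ = 43, P₂ = 38

Market 1: 359 - 6P₁ + 3P₂ = 5P₁ → 11P₁ - 3P₂ = 359.
Market 2: 12P₂ - 2P₁ = 370.
Eliminating P₂: 12×(1) + 3×(2) gives 126P₁ = 5418, so P₁ = 43.
Back-substitute into (2): P₂ = (370 + 2×43) / 12 = 38.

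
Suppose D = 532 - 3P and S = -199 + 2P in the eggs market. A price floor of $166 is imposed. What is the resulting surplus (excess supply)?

Surplus = 99

Equilibrium price would be P* = 146.2, so the floor at 166 binds.
At P = 166: D = 34, S = 133.
Surplus = 133 − 34 = 99.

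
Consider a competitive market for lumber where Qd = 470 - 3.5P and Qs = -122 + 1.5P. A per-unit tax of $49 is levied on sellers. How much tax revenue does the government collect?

Tax revenue = 203.35

Pre-tax equilibrium: P* = 118.4, Q* = 55.6.
Tax on sellers shifts supply to Qs = -122 + 1.5(P − 49) = -195.5 + 1.5P.
470 - 3.5P = -195.5 + 1.5P gives buyer price Pb = 133.1; sellers receive Ps = 133.1 − 49 = 84.1.
New quantity: Q = 470 − 3.5(133.1) = 4.15.
Revenue = 49 × 4.15 = 203.35.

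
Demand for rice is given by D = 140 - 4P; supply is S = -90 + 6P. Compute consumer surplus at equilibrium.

Equilibrium: 140 - 4P = -90 + 6P gives P* = 23, Q* = 48.
Demand choke price (D = 0): P = 35.
CS = ½(35 − 23)(48) = 288.

Consumer surplus = 288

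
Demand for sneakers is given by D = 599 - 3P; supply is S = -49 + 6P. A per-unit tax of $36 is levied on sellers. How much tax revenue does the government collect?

Pre-tax equilibrium: P* = 72, Q* = 383.
Tax on sellers shifts supply to S = -49 + 6(P − 36) = -265 + 6P.
599 - 3P = -265 + 6P gives buyer price Pb = 96; sellers receive Ps = 96 − 36 = 60.
New quantity: Q = 599 − 3(96) = 311.
Revenue = 36 × 311 = 11196.

Tax revenue = 11196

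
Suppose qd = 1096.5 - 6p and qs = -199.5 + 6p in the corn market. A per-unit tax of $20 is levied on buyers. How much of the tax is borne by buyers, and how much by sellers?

Buyers bear $10, sellers bear $10

Pre-tax equilibrium: p* = 108, q* = 448.5.
Tax on buyers shifts demand to qd = 1096.5 − 6(p + 20) = 976.5 - 6p.
976.5 - 6p = -199.5 + 6p gives seller price ps = 98; buyers pay pb = 98 + 20 = 118.
New quantity: q = 1096.5 − 6(118) = 388.5.
Buyer burden = 118 − 108 = 10; seller burden = 108 − 98 = 10.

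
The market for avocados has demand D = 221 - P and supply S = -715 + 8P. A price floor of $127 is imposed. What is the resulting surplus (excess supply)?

Surplus = 207

Equilibrium price would be P* = 104, so the floor at 127 binds.
At P = 127: D = 94, S = 301.
Surplus = 301 − 94 = 207.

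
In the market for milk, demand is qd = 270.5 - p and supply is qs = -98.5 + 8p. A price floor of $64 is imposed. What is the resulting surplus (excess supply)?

Surplus = 207

Equilibrium price would be p* = 41, so the floor at 64 binds.
At p = 64: qd = 206.5, qs = 413.5.
Surplus = 413.5 − 206.5 = 207.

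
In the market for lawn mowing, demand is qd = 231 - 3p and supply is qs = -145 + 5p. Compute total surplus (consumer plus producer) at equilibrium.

Total surplus = 2160

Equilibrium: 231 - 3p = -145 + 5p gives p* = 47, q* = 90.
Demand choke price: p = 77; supply starts at p = 29.
CS = ½(77 − 47)(90) = 1350; PS = ½(47 − 29)(90) = 810.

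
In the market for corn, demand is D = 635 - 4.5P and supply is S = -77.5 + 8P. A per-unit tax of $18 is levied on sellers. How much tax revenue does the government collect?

Tax revenue = 5879.88

Pre-tax equilibrium: P* = 57, Q* = 378.5.
Tax on sellers shifts supply to S = -77.5 + 8(P − 18) = -221.5 + 8P.
635 - 4.5P = -221.5 + 8P gives buyer price Pb = 68.52; sellers receive Ps = 68.52 − 18 = 50.52.
New quantity: Q = 635 − 4.5(68.52) = 326.66.
Revenue = 18 × 326.66 = 5879.88.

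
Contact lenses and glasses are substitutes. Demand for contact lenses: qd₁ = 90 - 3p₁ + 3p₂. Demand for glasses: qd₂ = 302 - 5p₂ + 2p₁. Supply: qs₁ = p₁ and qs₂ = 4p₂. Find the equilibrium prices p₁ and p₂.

p₁ = 57.2, p₂ = 694/15

Market 1: 90 - 3p₁ + 3p₂ = p₁ → 4p₁ - 3p₂ = 90.
Market 2: 9p₂ - 2p₁ = 302.
Eliminating p₂: 9×(1) + 3×(2) gives 30p₁ = 1716, so p₁ = 57.2.
Back-substitute into (2): p₂ = (302 + 2×57.2) / 9 = 694/15.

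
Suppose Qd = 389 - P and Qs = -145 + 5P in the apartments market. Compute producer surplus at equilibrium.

Equilibrium: 389 - P = -145 + 5P gives P* = 89, Q* = 300.
Supply starts at P = 29 (where Qs = 0).
PS = ½(89 − 29)(300) = 9000.

Producer surplus = 9000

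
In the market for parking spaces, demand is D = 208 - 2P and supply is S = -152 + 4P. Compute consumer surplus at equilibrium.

Consumer surplus = 1936

Equilibrium: 208 - 2P = -152 + 4P gives P* = 60, Q* = 88.
Demand choke price (D = 0): P = 104.
CS = ½(104 − 60)(88) = 1936.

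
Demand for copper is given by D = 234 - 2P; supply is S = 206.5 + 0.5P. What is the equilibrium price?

Set D = S: 234 - 2P = 206.5 + 0.5P.
27.5 = 2.5P, so P* = 11.
Q* = 234 − 2(11) = 212.

P* = 11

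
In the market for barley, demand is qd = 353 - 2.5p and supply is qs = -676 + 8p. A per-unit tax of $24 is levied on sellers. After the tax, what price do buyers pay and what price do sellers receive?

Buyers pay 814/7, sellers receive 646/7

Pre-tax equilibrium: p* = 98, q* = 108.
Tax on sellers shifts supply to qs = -676 + 8(p − 24) = -868 + 8p.
353 - 2.5p = -868 + 8p gives buyer price pb = 814/7; sellers receive ps = 814/7 − 24 = 646/7.
New quantity: q = 353 − 2.5(814/7) = 436/7.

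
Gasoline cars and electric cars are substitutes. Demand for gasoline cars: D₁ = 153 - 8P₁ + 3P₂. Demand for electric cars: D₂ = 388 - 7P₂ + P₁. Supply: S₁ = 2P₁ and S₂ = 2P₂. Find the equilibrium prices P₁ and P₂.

P₁ = 847/29, P₂ = 4033/87

Market 1: 153 - 8P₁ + 3P₂ = 2P₁ → 10P₁ - 3P₂ = 153.
Market 2: 9P₂ - P₁ = 388.
Eliminating P₂: 9×(1) + 3×(2) gives 87P₁ = 2541, so P₁ = 847/29.
Back-substitute into (2): P₂ = (388 + 1×847/29) / 9 = 4033/87.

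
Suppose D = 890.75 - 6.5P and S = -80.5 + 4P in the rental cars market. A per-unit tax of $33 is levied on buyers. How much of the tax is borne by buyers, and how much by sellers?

Buyers bear 88/7, sellers bear 143/7

Pre-tax equilibrium: P* = 92.5, Q* = 289.5.
Tax on buyers shifts demand to D = 890.75 − 6.5(P + 33) = 676.25 - 6.5P.
676.25 - 6.5P = -80.5 + 4P gives seller price Ps = 1009/14; buyers pay Pb = 1009/14 + 33 = 1471/14.
New quantity: Q = 890.75 − 6.5(1471/14) = 2909/14.
Buyer burden = 1471/14 − 92.5 = 88/7; seller burden = 92.5 − 1009/14 = 143/7.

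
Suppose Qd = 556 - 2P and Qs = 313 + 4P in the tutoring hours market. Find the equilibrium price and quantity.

Set Qd = Qs: 556 - 2P = 313 + 4P.
243 = 6P, so P* = 40.5.
Q* = 556 − 2(40.5) = 475.

P* = 40.5, Q* = 475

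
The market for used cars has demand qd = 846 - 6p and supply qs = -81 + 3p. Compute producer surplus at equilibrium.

Producer surplus = 8664

Equilibrium: 846 - 6p = -81 + 3p gives p* = 103, q* = 228.
Supply starts at p = 27 (where qs = 0).
PS = ½(103 − 27)(228) = 8664.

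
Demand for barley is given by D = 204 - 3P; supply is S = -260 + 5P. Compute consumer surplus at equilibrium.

Consumer surplus = 150

Equilibrium: 204 - 3P = -260 + 5P gives P* = 58, Q* = 30.
Demand choke price (D = 0): P = 68.
CS = ½(68 − 58)(30) = 150.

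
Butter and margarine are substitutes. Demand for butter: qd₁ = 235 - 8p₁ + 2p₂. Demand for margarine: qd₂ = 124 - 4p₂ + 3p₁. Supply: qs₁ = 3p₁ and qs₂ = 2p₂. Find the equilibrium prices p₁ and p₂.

Market 1: 235 - 8p₁ + 2p₂ = 3p₁ → 11p₁ - 2p₂ = 235.
Market 2: 6p₂ - 3p₁ = 124.
Eliminating p₂: 6×(1) + 2×(2) gives 60p₁ = 1658, so p₁ = 829/30.
Back-substitute into (2): p₂ = (124 + 3×829/30) / 6 = 2069/60.

p₁ = 829/30, p₂ = 2069/60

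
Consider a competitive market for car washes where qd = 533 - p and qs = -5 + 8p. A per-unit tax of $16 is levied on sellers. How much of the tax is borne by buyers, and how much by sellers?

Pre-tax equilibrium: p* = 538/9, q* = 4259/9.
Tax on sellers shifts supply to qs = -5 + 8(p − 16) = -133 + 8p.
533 - p = -133 + 8p gives buyer price pb = 74; sellers receive ps = 74 − 16 = 58.
New quantity: q = 533 − 1(74) = 459.
Buyer burden = 74 − 538/9 = 128/9; seller burden = 538/9 − 58 = 16/9.

Buyers bear 128/9, sellers bear 16/9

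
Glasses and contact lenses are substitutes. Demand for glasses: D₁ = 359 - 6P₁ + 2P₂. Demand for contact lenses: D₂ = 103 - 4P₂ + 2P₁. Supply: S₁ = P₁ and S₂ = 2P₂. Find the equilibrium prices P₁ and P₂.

P₁ = 1180/19, P₂ = 1439/38

Market 1: 359 - 6P₁ + 2P₂ = P₁ → 7P₁ - 2P₂ = 359.
Market 2: 6P₂ - 2P₁ = 103.
Eliminating P₂: 6×(1) + 2×(2) gives 38P₁ = 2360, so P₁ = 1180/19.
Back-substitute into (2): P₂ = (103 + 2×1180/19) / 6 = 1439/38.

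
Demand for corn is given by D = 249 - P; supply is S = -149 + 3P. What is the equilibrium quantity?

Set D = S: 249 - P = -149 + 3P.
398 = 4P, so P* = 99.5.
Q* = 249 − 1(99.5) = 149.5.

Q* = 149.5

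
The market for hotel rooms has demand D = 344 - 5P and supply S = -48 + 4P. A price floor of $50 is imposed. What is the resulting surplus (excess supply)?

Surplus = 58

Equilibrium price would be P* = 392/9, so the floor at 50 binds.
At P = 50: D = 94, S = 152.
Surplus = 152 − 94 = 58.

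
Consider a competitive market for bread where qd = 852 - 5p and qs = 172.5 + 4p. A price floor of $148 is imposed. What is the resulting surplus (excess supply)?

Surplus = 652.5

Equilibrium price would be p* = 75.5, so the floor at 148 binds.
At p = 148: qd = 112, qs = 764.5.
Surplus = 764.5 − 112 = 652.5.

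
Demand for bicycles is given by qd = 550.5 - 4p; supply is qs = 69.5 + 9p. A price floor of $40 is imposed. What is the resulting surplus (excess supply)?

Surplus = 39

Equilibrium price would be p* = 37, so the floor at 40 binds.
At p = 40: qd = 390.5, qs = 429.5.
Surplus = 429.5 − 390.5 = 39.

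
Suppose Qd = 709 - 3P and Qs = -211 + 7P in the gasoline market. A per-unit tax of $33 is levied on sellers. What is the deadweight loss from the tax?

Pre-tax equilibrium: P* = 92, Q* = 433.
Tax on sellers shifts supply to Qs = -211 + 7(P − 33) = -442 + 7P.
709 - 3P = -442 + 7P gives buyer price Pb = 115.1; sellers receive Ps = 115.1 − 33 = 82.1.
New quantity: Q = 709 − 3(115.1) = 363.7.
DWL = ½ × 33 × (433 − 363.7) = 1143.45.

Deadweight loss = 1143.45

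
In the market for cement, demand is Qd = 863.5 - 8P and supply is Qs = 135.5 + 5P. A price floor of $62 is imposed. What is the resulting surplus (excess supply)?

Surplus = 78

Equilibrium price would be P* = 56, so the floor at 62 binds.
At P = 62: Qd = 367.5, Qs = 445.5.
Surplus = 445.5 − 367.5 = 78.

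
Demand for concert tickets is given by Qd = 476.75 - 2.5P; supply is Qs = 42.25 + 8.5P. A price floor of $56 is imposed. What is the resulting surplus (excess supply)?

Surplus = 181.5

Equilibrium price would be P* = 39.5, so the floor at 56 binds.
At P = 56: Qd = 336.75, Qs = 518.25.
Surplus = 518.25 − 336.75 = 181.5.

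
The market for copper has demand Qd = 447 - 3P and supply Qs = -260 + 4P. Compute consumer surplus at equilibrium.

Consumer surplus = 3456

Equilibrium: 447 - 3P = -260 + 4P gives P* = 101, Q* = 144.
Demand choke price (Qd = 0): P = 149.
CS = ½(149 − 101)(144) = 3456.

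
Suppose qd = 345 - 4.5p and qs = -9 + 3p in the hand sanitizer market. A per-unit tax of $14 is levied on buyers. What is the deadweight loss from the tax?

Pre-tax equilibrium: p* = 47.2, q* = 132.6.
Tax on buyers shifts demand to qd = 345 − 4.5(p + 14) = 282 - 4.5p.
282 - 4.5p = -9 + 3p gives seller price ps = 38.8; buyers pay pb = 38.8 + 14 = 52.8.
New quantity: q = 345 − 4.5(52.8) = 107.4.
DWL = ½ × 14 × (132.6 − 107.4) = 176.4.

Deadweight loss = 176.4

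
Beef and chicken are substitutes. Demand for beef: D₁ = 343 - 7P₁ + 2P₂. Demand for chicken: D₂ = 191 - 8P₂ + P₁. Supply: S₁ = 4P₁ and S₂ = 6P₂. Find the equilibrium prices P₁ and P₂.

P₁ = 648/19, P₂ = 611/38

Market 1: 343 - 7P₁ + 2P₂ = 4P₁ → 11P₁ - 2P₂ = 343.
Market 2: 14P₂ - P₁ = 191.
Eliminating P₂: 14×(1) + 2×(2) gives 152P₁ = 5184, so P₁ = 648/19.
Back-substitute into (2): P₂ = (191 + 1×648/19) / 14 = 611/38.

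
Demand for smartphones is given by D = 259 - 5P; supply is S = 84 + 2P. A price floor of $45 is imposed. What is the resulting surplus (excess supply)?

Surplus = 140

Equilibrium price would be P* = 25, so the floor at 45 binds.
At P = 45: D = 34, S = 174.
Surplus = 174 − 34 = 140.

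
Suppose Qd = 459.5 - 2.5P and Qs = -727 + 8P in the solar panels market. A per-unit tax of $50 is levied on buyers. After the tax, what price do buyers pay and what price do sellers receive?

Buyers pay 3173/21, sellers receive 2123/21

Pre-tax equilibrium: P* = 113, Q* = 177.
Tax on buyers shifts demand to Qd = 459.5 − 2.5(P + 50) = 334.5 - 2.5P.
334.5 - 2.5P = -727 + 8P gives seller price Ps = 2123/21; buyers pay Pb = 2123/21 + 50 = 3173/21.
New quantity: Q = 459.5 − 2.5(3173/21) = 1717/21.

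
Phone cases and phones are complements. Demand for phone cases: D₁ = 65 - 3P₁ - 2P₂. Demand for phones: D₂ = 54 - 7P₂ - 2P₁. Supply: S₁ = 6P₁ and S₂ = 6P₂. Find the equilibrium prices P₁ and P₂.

P₁ = 737/113, P₂ = 356/113

Market 1: 65 - 3P₁ - 2P₂ = 6P₁ → 9P₁ + 2P₂ = 65.
Market 2: 13P₂ + 2P₁ = 54.
Eliminating P₂: 13×(1) − 2×(2) gives 113P₁ = 737, so P₁ = 737/113.
Back-substitute into (2): P₂ = (54 − 2×737/113) / 13 = 356/113.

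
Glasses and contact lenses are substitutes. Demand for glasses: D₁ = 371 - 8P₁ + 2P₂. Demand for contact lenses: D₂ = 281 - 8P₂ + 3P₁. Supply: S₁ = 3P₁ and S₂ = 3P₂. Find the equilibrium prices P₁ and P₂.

P₁ = 4643/115, P₂ = 4204/115

Market 1: 371 - 8P₁ + 2P₂ = 3P₁ → 11P₁ - 2P₂ = 371.
Market 2: 11P₂ - 3P₁ = 281.
Eliminating P₂: 11×(1) + 2×(2) gives 115P₁ = 4643, so P₁ = 4643/115.
Back-substitute into (2): P₂ = (281 + 3×4643/115) / 11 = 4204/115.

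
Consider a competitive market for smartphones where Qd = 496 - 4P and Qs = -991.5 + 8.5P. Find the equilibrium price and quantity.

Set Qd = Qs: 496 - 4P = -991.5 + 8.5P.
1487.5 = 12.5P, so P* = 119.
Q* = 496 − 4(119) = 20.

P* = 119, Q* = 20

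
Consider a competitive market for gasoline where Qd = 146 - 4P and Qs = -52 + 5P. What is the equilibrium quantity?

Set Qd = Qs: 146 - 4P = -52 + 5P.
198 = 9P, so P* = 22.
Q* = 146 − 4(22) = 58.

Q* = 58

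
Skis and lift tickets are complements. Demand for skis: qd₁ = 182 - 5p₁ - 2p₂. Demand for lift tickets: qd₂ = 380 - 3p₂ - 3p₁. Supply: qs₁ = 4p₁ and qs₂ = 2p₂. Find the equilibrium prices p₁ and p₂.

Market 1: 182 - 5p₁ - 2p₂ = 4p₁ → 9p₁ + 2p₂ = 182.
Market 2: 5p₂ + 3p₁ = 380.
Eliminating p₂: 5×(1) − 2×(2) gives 39p₁ = 150, so p₁ = 50/13.
Back-substitute into (2): p₂ = (380 − 3×50/13) / 5 = 958/13.

p₁ = 50/13, p₂ = 958/13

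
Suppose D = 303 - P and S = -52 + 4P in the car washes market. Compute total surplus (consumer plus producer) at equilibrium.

Total surplus = 33640

Equilibrium: 303 - P = -52 + 4P gives P* = 71, Q* = 232.
Demand choke price: P = 303; supply starts at P = 13.
CS = ½(303 − 71)(232) = 26912; PS = ½(71 − 13)(232) = 6728.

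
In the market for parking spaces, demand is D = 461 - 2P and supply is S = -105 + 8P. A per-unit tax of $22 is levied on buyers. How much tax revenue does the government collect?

Tax revenue = 6877.2

Pre-tax equilibrium: P* = 56.6, Q* = 347.8.
Tax on buyers shifts demand to D = 461 − 2(P + 22) = 417 - 2P.
417 - 2P = -105 + 8P gives seller price Ps = 52.2; buyers pay Pb = 52.2 + 22 = 74.2.
New quantity: Q = 461 − 2(74.2) = 312.6.
Revenue = 22 × 312.6 = 6877.2.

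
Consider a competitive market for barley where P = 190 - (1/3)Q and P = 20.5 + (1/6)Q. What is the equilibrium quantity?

Q* = 339

Set the two price expressions equal: 190 - (1/3)Q = 20.5 + (1/6)Q.
169.5 = 0.5Q, so Q* = 339.
P* = 190 − (1/3)(339) = 77.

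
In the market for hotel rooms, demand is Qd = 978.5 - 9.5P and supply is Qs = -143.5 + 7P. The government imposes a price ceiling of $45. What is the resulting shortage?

Shortage = 379.5

Equilibrium price would be P* = 68, so the ceiling at 45 binds.
At P = 45: Qd = 978.5 − 9.5(45) = 551, Qs = -143.5 + 7(45) = 171.5.
Shortage = 551 − 171.5 = 379.5.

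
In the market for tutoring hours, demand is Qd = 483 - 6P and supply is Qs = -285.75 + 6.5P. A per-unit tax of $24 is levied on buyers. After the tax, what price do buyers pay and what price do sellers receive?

Buyers pay $73.98, sellers receive $49.98

Pre-tax equilibrium: P* = 61.5, Q* = 114.
Tax on buyers shifts demand to Qd = 483 − 6(P + 24) = 339 - 6P.
339 - 6P = -285.75 + 6.5P gives seller price Ps = 49.98; buyers pay Pb = 49.98 + 24 = 73.98.
New quantity: Q = 483 − 6(73.98) = 39.12.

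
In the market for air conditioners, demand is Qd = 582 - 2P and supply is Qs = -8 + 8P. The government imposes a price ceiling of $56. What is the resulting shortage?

Shortage = 30

Equilibrium price would be P* = 59, so the ceiling at 56 binds.
At P = 56: Qd = 582 − 2(56) = 470, Qs = -8 + 8(56) = 440.
Shortage = 470 − 440 = 30.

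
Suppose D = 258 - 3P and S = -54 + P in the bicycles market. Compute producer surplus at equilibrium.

Equilibrium: 258 - 3P = -54 + P gives P* = 78, Q* = 24.
Supply starts at P = 54 (where S = 0).
PS = ½(78 − 54)(24) = 288.

Producer surplus = 288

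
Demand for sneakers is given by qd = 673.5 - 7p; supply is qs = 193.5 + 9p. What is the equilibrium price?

Set qd = qs: 673.5 - 7p = 193.5 + 9p.
480 = 16p, so p* = 30.
q* = 673.5 − 7(30) = 463.5.

p* = 30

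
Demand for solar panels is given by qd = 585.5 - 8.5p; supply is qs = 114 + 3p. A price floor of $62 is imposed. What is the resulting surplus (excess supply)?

Surplus = 241.5

Equilibrium price would be p* = 41, so the floor at 62 binds.
At p = 62: qd = 58.5, qs = 300.
Surplus = 300 − 58.5 = 241.5.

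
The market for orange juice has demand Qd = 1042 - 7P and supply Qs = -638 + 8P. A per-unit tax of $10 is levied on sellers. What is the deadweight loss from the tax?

Deadweight loss = 560/3

Pre-tax equilibrium: P* = 112, Q* = 258.
Tax on sellers shifts supply to Qs = -638 + 8(P − 10) = -718 + 8P.
1042 - 7P = -718 + 8P gives buyer price Pb = 352/3; sellers receive Ps = 352/3 − 10 = 322/3.
New quantity: Q = 1042 − 7(352/3) = 662/3.
DWL = ½ × 10 × (258 − 662/3) = 560/3.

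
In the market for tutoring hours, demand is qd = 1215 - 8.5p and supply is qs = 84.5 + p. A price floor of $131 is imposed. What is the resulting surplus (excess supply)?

Surplus = 114

Equilibrium price would be p* = 119, so the floor at 131 binds.
At p = 131: qd = 101.5, qs = 215.5.
Surplus = 215.5 − 101.5 = 114.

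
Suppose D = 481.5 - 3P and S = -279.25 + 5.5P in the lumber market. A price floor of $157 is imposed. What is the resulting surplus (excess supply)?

Equilibrium price would be P* = 89.5, so the floor at 157 binds.
At P = 157: D = 10.5, S = 584.25.
Surplus = 584.25 − 10.5 = 573.75.

Surplus = 573.75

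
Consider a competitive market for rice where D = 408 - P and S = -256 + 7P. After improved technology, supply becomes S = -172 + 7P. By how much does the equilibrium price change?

Original equilibrium: P* = 83, Q* = 325.
New equilibrium: 408 - P = -172 + 7P, so 580 = 8P and P' = 72.5; Q' = 408 − 1(72.5) = 335.5.
Change in price: 72.5 − 83 = -10.5.

ΔP = -10.5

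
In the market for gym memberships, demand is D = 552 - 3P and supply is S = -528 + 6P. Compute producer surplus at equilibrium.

Producer surplus = 3072

Equilibrium: 552 - 3P = -528 + 6P gives P* = 120, Q* = 192.
Supply starts at P = 88 (where S = 0).
PS = ½(120 − 88)(192) = 3072.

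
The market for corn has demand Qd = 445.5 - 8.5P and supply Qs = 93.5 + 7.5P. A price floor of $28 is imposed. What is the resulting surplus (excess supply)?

Equilibrium price would be P* = 22, so the floor at 28 binds.
At P = 28: Qd = 207.5, Qs = 303.5.
Surplus = 303.5 − 207.5 = 96.

Surplus = 96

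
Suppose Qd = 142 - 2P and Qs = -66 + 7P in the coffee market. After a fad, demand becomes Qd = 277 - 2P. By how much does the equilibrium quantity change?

ΔQ = 105

Original equilibrium: P* = 208/9, Q* = 862/9.
New equilibrium: 277 - 2P = -66 + 7P, so 343 = 9P and P' = 343/9; Q' = 277 − 2(343/9) = 1807/9.
Change in quantity: 1807/9 − 862/9 = 105.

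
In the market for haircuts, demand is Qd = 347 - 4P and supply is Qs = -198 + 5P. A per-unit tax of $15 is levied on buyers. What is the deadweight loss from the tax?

Deadweight loss = 250

Pre-tax equilibrium: P* = 545/9, Q* = 943/9.
Tax on buyers shifts demand to Qd = 347 − 4(P + 15) = 287 - 4P.
287 - 4P = -198 + 5P gives seller price Ps = 485/9; buyers pay Pb = 485/9 + 15 = 620/9.
New quantity: Q = 347 − 4(620/9) = 643/9.
DWL = ½ × 15 × (943/9 − 643/9) = 250.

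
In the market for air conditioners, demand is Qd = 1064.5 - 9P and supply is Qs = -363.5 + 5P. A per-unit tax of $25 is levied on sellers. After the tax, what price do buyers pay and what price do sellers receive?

Buyers pay 1553/14, sellers receive 1203/14

Pre-tax equilibrium: P* = 102, Q* = 146.5.
Tax on sellers shifts supply to Qs = -363.5 + 5(P − 25) = -488.5 + 5P.
1064.5 - 9P = -488.5 + 5P gives buyer price Pb = 1553/14; sellers receive Ps = 1553/14 − 25 = 1203/14.
New quantity: Q = 1064.5 − 9(1553/14) = 463/7.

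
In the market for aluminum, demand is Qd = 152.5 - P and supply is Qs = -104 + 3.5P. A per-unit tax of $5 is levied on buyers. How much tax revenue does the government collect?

Pre-tax equilibrium: P* = 57, Q* = 95.5.
Tax on buyers shifts demand to Qd = 152.5 − 1(P + 5) = 147.5 - P.
147.5 - P = -104 + 3.5P gives seller price Ps = 503/9; buyers pay Pb = 503/9 + 5 = 548/9.
New quantity: Q = 152.5 − 1(548/9) = 1649/18.
Revenue = 5 × 1649/18 = 8245/18.

Tax revenue = 8245/18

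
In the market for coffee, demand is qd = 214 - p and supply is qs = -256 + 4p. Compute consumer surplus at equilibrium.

Equilibrium: 214 - p = -256 + 4p gives p* = 94, q* = 120.
Demand choke price (qd = 0): p = 214.
CS = ½(214 − 94)(120) = 7200.

Consumer surplus = 7200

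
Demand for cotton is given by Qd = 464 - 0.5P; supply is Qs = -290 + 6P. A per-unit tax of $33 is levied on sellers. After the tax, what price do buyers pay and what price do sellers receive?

Buyers pay 1904/13, sellers receive 1475/13

Pre-tax equilibrium: P* = 116, Q* = 406.
Tax on sellers shifts supply to Qs = -290 + 6(P − 33) = -488 + 6P.
464 - 0.5P = -488 + 6P gives buyer price Pb = 1904/13; sellers receive Ps = 1904/13 − 33 = 1475/13.
New quantity: Q = 464 − 0.5(1904/13) = 5080/13.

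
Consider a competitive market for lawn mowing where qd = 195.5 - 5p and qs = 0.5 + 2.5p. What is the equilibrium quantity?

q* = 65.5

Set qd = qs: 195.5 - 5p = 0.5 + 2.5p.
195 = 7.5p, so p* = 26.
q* = 195.5 − 5(26) = 65.5.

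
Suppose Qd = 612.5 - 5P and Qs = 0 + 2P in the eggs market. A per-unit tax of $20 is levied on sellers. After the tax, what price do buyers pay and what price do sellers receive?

Buyers pay 1305/14, sellers receive 1025/14

Pre-tax equilibrium: P* = 87.5, Q* = 175.
Tax on sellers shifts supply to Qs = 0 + 2(P − 20) = -40 + 2P.
612.5 - 5P = -40 + 2P gives buyer price Pb = 1305/14; sellers receive Ps = 1305/14 − 20 = 1025/14.
New quantity: Q = 612.5 − 5(1305/14) = 1025/7.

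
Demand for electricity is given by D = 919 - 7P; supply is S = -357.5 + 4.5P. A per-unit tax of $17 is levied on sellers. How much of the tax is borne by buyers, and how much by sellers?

Buyers bear 153/23, sellers bear 238/23

Pre-tax equilibrium: P* = 111, Q* = 142.
Tax on sellers shifts supply to S = -357.5 + 4.5(P − 17) = -434 + 4.5P.
919 - 7P = -434 + 4.5P gives buyer price Pb = 2706/23; sellers receive Ps = 2706/23 − 17 = 2315/23.
New quantity: Q = 919 − 7(2706/23) = 2195/23.
Buyer burden = 2706/23 − 111 = 153/23; seller burden = 111 − 2315/23 = 238/23.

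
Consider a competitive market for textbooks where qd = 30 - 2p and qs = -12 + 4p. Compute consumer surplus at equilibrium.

Consumer surplus = 64

Equilibrium: 30 - 2p = -12 + 4p gives p* = 7, q* = 16.
Demand choke price (qd = 0): p = 15.
CS = ½(15 − 7)(16) = 64.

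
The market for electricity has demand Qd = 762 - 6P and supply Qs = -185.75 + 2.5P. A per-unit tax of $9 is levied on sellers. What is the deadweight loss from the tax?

Deadweight loss = 1215/17

Pre-tax equilibrium: P* = 111.5, Q* = 93.
Tax on sellers shifts supply to Qs = -185.75 + 2.5(P − 9) = -208.25 + 2.5P.
762 - 6P = -208.25 + 2.5P gives buyer price Pb = 3881/34; sellers receive Ps = 3881/34 − 9 = 3575/34.
New quantity: Q = 762 − 6(3881/34) = 1311/17.
DWL = ½ × 9 × (93 − 1311/17) = 1215/17.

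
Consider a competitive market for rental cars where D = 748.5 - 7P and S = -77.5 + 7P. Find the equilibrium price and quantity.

Set D = S: 748.5 - 7P = -77.5 + 7P.
826 = 14P, so P* = 59.
Q* = 748.5 − 7(59) = 335.5.

P* = 59, Q* = 335.5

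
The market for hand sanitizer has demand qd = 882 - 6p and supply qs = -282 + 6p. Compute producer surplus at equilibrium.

Producer surplus = 7500

Equilibrium: 882 - 6p = -282 + 6p gives p* = 97, q* = 300.
Supply starts at p = 47 (where qs = 0).
PS = ½(97 − 47)(300) = 7500.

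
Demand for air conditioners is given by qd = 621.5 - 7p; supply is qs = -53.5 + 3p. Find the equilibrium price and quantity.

p* = 67.5, q* = 149

Set qd = qs: 621.5 - 7p = -53.5 + 3p.
675 = 10p, so p* = 67.5.
q* = 621.5 − 7(67.5) = 149.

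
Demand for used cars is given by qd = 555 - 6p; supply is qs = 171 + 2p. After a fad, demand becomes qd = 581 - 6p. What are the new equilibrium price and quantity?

p' = 51.25, q' = 273.5

Original equilibrium: p* = 48, q* = 267.
New equilibrium: 581 - 6p = 171 + 2p, so 410 = 8p and p' = 51.25; q' = 581 − 6(51.25) = 273.5.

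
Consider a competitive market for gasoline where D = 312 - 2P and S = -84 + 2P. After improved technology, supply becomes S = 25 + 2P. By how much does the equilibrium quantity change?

Original equilibrium: P* = 99, Q* = 114.
New equilibrium: 312 - 2P = 25 + 2P, so 287 = 4P and P' = 71.75; Q' = 312 − 2(71.75) = 168.5.
Change in quantity: 168.5 − 114 = 54.5.

ΔQ = 54.5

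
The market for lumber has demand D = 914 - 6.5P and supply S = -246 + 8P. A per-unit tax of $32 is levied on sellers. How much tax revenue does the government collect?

Pre-tax equilibrium: P* = 80, Q* = 394.
Tax on sellers shifts supply to S = -246 + 8(P − 32) = -502 + 8P.
914 - 6.5P = -502 + 8P gives buyer price Pb = 2832/29; sellers receive Ps = 2832/29 − 32 = 1904/29.
New quantity: Q = 914 − 6.5(2832/29) = 8098/29.
Revenue = 32 × 8098/29 = 259136/29.

Tax revenue = 259136/29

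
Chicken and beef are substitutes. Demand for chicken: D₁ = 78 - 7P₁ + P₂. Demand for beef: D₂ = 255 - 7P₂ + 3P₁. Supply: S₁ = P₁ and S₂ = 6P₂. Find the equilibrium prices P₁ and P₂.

P₁ = 1269/101, P₂ = 2274/101

Market 1: 78 - 7P₁ + P₂ = P₁ → 8P₁ - P₂ = 78.
Market 2: 13P₂ - 3P₁ = 255.
Eliminating P₂: 13×(1) + 1×(2) gives 101P₁ = 1269, so P₁ = 1269/101.
Back-substitute into (2): P₂ = (255 + 3×1269/101) / 13 = 2274/101.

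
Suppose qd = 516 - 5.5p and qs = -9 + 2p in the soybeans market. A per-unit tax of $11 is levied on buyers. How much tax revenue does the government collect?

Tax revenue = 18953/15

Pre-tax equilibrium: p* = 70, q* = 131.
Tax on buyers shifts demand to qd = 516 − 5.5(p + 11) = 455.5 - 5.5p.
455.5 - 5.5p = -9 + 2p gives seller price ps = 929/15; buyers pay pb = 929/15 + 11 = 1094/15.
New quantity: q = 516 − 5.5(1094/15) = 1723/15.
Revenue = 11 × 1723/15 = 18953/15.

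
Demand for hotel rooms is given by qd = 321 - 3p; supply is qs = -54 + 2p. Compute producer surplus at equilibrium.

Producer surplus = 2304

Equilibrium: 321 - 3p = -54 + 2p gives p* = 75, q* = 96.
Supply starts at p = 27 (where qs = 0).
PS = ½(75 − 27)(96) = 2304.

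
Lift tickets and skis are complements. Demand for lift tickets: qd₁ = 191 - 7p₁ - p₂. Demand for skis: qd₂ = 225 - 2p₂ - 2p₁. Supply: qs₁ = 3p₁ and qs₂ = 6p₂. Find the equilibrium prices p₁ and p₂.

p₁ = 1303/78, p₂ = 934/39

Market 1: 191 - 7p₁ - p₂ = 3p₁ → 10p₁ + p₂ = 191.
Market 2: 8p₂ + 2p₁ = 225.
Eliminating p₂: 8×(1) − 1×(2) gives 78p₁ = 1303, so p₁ = 1303/78.
Back-substitute into (2): p₂ = (225 − 2×1303/78) / 8 = 934/39.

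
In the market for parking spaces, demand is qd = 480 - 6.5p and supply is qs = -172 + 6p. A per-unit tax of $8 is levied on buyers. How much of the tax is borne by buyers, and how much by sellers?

Pre-tax equilibrium: p* = 52.16, q* = 140.96.
Tax on buyers shifts demand to qd = 480 − 6.5(p + 8) = 428 - 6.5p.
428 - 6.5p = -172 + 6p gives seller price ps = 48; buyers pay pb = 48 + 8 = 56.
New quantity: q = 480 − 6.5(56) = 116.
Buyer burden = 56 − 52.16 = 3.84; seller burden = 52.16 − 48 = 4.16.

Buyers bear $3.84, sellers bear $4.16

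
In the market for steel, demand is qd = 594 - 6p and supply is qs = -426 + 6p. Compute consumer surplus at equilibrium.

Consumer surplus = 588

Equilibrium: 594 - 6p = -426 + 6p gives p* = 85, q* = 84.
Demand choke price (qd = 0): p = 99.
CS = ½(99 − 85)(84) = 588.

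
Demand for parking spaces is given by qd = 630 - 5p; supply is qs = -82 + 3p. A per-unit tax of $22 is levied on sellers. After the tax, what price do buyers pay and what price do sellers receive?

Pre-tax equilibrium: p* = 89, q* = 185.
Tax on sellers shifts supply to qs = -82 + 3(p − 22) = -148 + 3p.
630 - 5p = -148 + 3p gives buyer price pb = 97.25; sellers receive ps = 97.25 − 22 = 75.25.
New quantity: q = 630 − 5(97.25) = 143.75.

Buyers pay $97.25, sellers receive $75.25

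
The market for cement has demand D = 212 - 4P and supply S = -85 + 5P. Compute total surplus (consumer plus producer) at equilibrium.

Equilibrium: 212 - 4P = -85 + 5P gives P* = 33, Q* = 80.
Demand choke price: P = 53; supply starts at P = 17.
CS = ½(53 − 33)(80) = 800; PS = ½(33 − 17)(80) = 640.

Total surplus = 1440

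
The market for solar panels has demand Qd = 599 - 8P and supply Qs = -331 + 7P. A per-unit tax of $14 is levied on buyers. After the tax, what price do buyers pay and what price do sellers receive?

Buyers pay 1028/15, sellers receive 818/15

Pre-tax equilibrium: P* = 62, Q* = 103.
Tax on buyers shifts demand to Qd = 599 − 8(P + 14) = 487 - 8P.
487 - 8P = -331 + 7P gives seller price Ps = 818/15; buyers pay Pb = 818/15 + 14 = 1028/15.
New quantity: Q = 599 − 8(1028/15) = 761/15.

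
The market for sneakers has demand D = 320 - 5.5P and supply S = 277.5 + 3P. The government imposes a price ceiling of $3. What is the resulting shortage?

Equilibrium price would be P* = 5, so the ceiling at 3 binds.
At P = 3: D = 320 − 5.5(3) = 303.5, S = 277.5 + 3(3) = 286.5.
Shortage = 303.5 − 286.5 = 17.

Shortage = 17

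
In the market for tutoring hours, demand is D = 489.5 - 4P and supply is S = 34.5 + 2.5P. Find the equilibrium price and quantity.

P* = 70, Q* = 209.5

Set D = S: 489.5 - 4P = 34.5 + 2.5P.
455 = 6.5P, so P* = 70.
Q* = 489.5 − 4(70) = 209.5.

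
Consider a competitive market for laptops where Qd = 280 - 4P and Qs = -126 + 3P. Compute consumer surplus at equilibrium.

Equilibrium: 280 - 4P = -126 + 3P gives P* = 58, Q* = 48.
Demand choke price (Qd = 0): P = 70.
CS = ½(70 − 58)(48) = 288.

Consumer surplus = 288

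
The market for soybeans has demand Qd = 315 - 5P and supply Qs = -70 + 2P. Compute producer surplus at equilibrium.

Equilibrium: 315 - 5P = -70 + 2P gives P* = 55, Q* = 40.
Supply starts at P = 35 (where Qs = 0).
PS = ½(55 − 35)(40) = 400.

Producer surplus = 400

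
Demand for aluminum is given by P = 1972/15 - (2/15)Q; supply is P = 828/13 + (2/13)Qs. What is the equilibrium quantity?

Set the two price expressions equal: 1972/15 - (2/15)Q = 828/13 + (2/13)Q.
13216/195 = (56/195)Q, so Q* = 236.
P* = 1972/15 − (2/15)(236) = 100.

Q* = 236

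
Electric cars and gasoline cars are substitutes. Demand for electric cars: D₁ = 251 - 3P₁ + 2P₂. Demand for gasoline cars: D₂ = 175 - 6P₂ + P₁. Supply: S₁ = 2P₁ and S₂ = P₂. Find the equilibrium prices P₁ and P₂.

Market 1: 251 - 3P₁ + 2P₂ = 2P₁ → 5P₁ - 2P₂ = 251.
Market 2: 7P₂ - P₁ = 175.
Eliminating P₂: 7×(1) + 2×(2) gives 33P₁ = 2107, so P₁ = 2107/33.
Back-substitute into (2): P₂ = (175 + 1×2107/33) / 7 = 1126/33.

P₁ = 2107/33, P₂ = 1126/33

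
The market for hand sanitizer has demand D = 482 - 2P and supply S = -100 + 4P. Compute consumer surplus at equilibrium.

Consumer surplus = 20736

Equilibrium: 482 - 2P = -100 + 4P gives P* = 97, Q* = 288.
Demand choke price (D = 0): P = 241.
CS = ½(241 − 97)(288) = 20736.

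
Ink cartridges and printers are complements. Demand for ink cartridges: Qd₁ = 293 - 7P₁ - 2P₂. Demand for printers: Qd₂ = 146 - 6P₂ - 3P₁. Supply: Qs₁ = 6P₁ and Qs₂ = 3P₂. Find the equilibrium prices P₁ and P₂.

P₁ = 2345/111, P₂ = 1019/111

Market 1: 293 - 7P₁ - 2P₂ = 6P₁ → 13P₁ + 2P₂ = 293.
Market 2: 9P₂ + 3P₁ = 146.
Eliminating P₂: 9×(1) − 2×(2) gives 111P₁ = 2345, so P₁ = 2345/111.
Back-substitute into (2): P₂ = (146 − 3×2345/111) / 9 = 1019/111.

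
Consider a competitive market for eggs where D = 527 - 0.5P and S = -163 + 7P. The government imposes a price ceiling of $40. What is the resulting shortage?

Shortage = 390

Equilibrium price would be P* = 92, so the ceiling at 40 binds.
At P = 40: D = 527 − 0.5(40) = 507, S = -163 + 7(40) = 117.
Shortage = 507 − 117 = 390.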